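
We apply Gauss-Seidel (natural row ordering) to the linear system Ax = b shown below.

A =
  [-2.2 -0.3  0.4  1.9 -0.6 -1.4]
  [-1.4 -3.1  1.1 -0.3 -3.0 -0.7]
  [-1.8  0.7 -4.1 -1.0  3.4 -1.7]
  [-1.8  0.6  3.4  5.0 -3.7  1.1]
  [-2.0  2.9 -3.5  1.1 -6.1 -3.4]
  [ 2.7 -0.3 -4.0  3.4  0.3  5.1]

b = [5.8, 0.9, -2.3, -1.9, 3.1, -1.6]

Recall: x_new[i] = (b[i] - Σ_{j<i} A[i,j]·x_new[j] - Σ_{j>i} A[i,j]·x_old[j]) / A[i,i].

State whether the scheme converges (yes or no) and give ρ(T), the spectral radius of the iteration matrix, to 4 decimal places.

no, ρ = 1.5121

Let D = diag(-2.2, -3.1, -4.1, 5, -6.1, 5.1); L, U the strict triangles.
GS T = -(D+L)⁻¹U: row 0 first, T[0,2] = -(0.4)/(-2.2) = +0.1818; later rows by forward substitution.
  T[0,:] = [+0.0000 -0.1364 +0.1818 +0.8636 -0.2727 -0.6364]
  T[1,:] = [+0.0000 +0.0616 +0.2727 -0.4868 -0.8446 +0.0616]
  T[2,:] = [+0.0000 +0.0704 -0.0333 -0.7062 +0.8048 -0.1247]
  T[3,:] = [+0.0000 -0.1043 +0.0553 +0.8495 +0.1959 -0.3717]
  T[4,:] = [+0.0000 +0.0148 +0.0991 +0.0438 -0.7385 -0.3149]
  T[5,:] = [+0.0000 +0.1997 -0.1490 -1.6086 +0.6388 +0.5090]
|λ(T)| sorted: 1.5121, 0.5318, 0.5318, 0.0776, 0.0776, 0.0000.
ρ(T) = max|λ| = 1.5121; 1.5121 > 1: divergent.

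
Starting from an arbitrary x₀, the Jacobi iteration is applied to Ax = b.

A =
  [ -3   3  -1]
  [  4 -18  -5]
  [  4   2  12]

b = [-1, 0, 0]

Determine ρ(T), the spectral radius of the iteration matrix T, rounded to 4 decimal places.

0.7242

Split A = D + L + U, D = diag(-3, -18, 12).
Jacobi: T = -D⁻¹(L+U), T[1,0] = -(4)/(-18) = +0.2222; T[1,1] = 0.
  T[0,:] = [+0.0000  +1.0000  -0.3333]
  T[1,:] = [+0.2222  +0.0000  -0.2778]
  T[2,:] = [-0.3333  -0.1667  +0.0000]
|eigenvalues of T|: 0.7242, 0.3806, 0.3806.
ρ = 0.7242; 0.7242 < 1, so it converges for any x₀.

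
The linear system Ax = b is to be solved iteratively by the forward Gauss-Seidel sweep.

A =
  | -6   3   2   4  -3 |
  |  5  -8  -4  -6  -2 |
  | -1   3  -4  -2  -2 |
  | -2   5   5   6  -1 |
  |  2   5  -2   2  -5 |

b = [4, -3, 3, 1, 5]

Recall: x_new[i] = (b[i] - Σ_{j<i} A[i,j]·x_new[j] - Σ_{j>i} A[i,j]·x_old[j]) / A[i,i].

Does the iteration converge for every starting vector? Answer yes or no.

Diagonal D = diag(-6, -8, -4, 6, -5); L, U strict lower/upper.
GS T = -(D+L)⁻¹U: row 0 first, T[0,4] = -(-3)/(-6) = -0.5000; later rows by forward substitution.
  T[0,:] = [+0.0000, +0.5000, +0.3333, +0.6667, -0.5000]
  T[1,:] = [+0.0000, +0.3125, -0.2917, -0.3333, -0.5625]
  T[2,:] = [+0.0000, +0.1094, -0.3021, -0.9167, -0.7969]
  T[3,:] = [+0.0000, -0.1849, +0.6059, +1.2639, +1.1328]
  T[4,:] = [+0.0000, +0.3948, +0.2049, +0.8056, +0.0094]
|eigenvalues of T|: 1.2942, 0.2875, 0.1496, 0.1496, 0.0000.
spectral radius ρ = 1.2942; 1.2942 > 1: divergent.

no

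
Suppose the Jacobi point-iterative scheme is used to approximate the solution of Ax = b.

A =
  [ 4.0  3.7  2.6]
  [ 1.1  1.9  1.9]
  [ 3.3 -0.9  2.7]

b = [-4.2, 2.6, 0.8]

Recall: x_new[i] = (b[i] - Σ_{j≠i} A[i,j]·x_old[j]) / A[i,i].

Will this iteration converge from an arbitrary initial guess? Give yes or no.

no

Diagonal D = diag(4, 1.9, 2.7); L, U strict lower/upper.
T_J = -D⁻¹(L+U): T[2,0] = -(3.3)/(2.7) = -1.2222; T[2,2] = 0.
  T[0,:] = [+0.0000  -0.9250  -0.6500]
  T[1,:] = [-0.5789  +0.0000  -1.0000]
  T[2,:] = [-1.2222  +0.3333  +0.0000]
|roots of det(T-λI)|: 1.3249, 0.8710, 0.8710.
ρ = 1.3249; 1.3249 > 1 ⇒ diverges.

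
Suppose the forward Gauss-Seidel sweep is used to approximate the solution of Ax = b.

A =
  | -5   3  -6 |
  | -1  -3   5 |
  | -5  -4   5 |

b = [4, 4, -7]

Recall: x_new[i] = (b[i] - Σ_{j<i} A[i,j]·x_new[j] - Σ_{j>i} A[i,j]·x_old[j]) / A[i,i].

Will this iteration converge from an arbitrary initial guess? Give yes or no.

Write A = D+L+U with D = diag(-5, -3, 5).
GS T = -(D+L)⁻¹U: row 0 first, T[0,2] = -(-6)/(-5) = -1.2000; later rows by forward substitution.
  T[0,:] = [+0.0000  +0.6000  -1.2000]
  T[1,:] = [+0.0000  -0.2000  +2.0667]
  T[2,:] = [+0.0000  +0.4400  +0.4533]
eigenvalue magnitudes: 1.1347, 0.8813, 0.0000.
ρ(T) = max|λ| = 1.1347; 1.1347 > 1 ⇒ diverges.

no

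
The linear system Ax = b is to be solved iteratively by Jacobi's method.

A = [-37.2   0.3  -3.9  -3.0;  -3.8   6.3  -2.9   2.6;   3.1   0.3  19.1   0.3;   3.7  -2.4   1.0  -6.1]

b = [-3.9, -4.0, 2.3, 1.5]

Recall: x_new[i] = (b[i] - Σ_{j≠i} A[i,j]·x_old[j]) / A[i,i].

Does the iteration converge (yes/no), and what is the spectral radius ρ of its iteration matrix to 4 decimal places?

yes, ρ = 0.3849

Write A = D+L+U with D = diag(-37.2, 6.3, 19.1, -6.1).
Jacobi T = -D⁻¹(L+U): T[1,3] = -(2.6)/(6.3) = -0.4127; T[1,1] = 0.
  T[0,:] = [+0.0000 +0.0081 -0.1048 -0.0806]
  T[1,:] = [+0.6032 +0.0000 +0.4603 -0.4127]
  T[2,:] = [-0.1623 -0.0157 +0.0000 -0.0157]
  T[3,:] = [+0.6066 -0.3934 +0.1639 +0.0000]
|λ(T)| sorted: 0.3849, 0.3229, 0.3229, 0.1520.
ρ = 0.3849; 0.3849 < 1 ⇒ converges.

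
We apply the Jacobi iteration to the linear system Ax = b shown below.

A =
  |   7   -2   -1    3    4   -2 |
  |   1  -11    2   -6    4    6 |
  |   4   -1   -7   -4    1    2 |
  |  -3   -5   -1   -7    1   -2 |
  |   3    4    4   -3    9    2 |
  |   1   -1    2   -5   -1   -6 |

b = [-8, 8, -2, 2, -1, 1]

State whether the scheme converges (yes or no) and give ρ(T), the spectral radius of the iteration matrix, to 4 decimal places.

Write A = D+L+U with D = diag(7, -11, -7, -7, 9, -6).
T_J = -D⁻¹(L+U): T[2,1] = -(-1)/(-7) = -0.1429; T[2,2] = 0.
  T[0,:] = [+0.0000, +0.2857, +0.1429, -0.4286, -0.5714, +0.2857]
  T[1,:] = [+0.0909, +0.0000, +0.1818, -0.5455, +0.3636, +0.5455]
  T[2,:] = [+0.5714, -0.1429, +0.0000, -0.5714, +0.1429, +0.2857]
  T[3,:] = [-0.4286, -0.7143, -0.1429, +0.0000, +0.1429, -0.2857]
  T[4,:] = [-0.3333, -0.4444, -0.4444, +0.3333, +0.0000, -0.2222]
  T[5,:] = [+0.1667, -0.1667, +0.3333, -0.8333, -0.1667, +0.0000]
eigenvalue magnitudes: 1.4611, 0.5901, 0.5901, 0.5170, 0.5170, 0.0970.
ρ(T) = max|λ| = 1.4611; 1.4611 > 1: divergent.

no, ρ = 1.4611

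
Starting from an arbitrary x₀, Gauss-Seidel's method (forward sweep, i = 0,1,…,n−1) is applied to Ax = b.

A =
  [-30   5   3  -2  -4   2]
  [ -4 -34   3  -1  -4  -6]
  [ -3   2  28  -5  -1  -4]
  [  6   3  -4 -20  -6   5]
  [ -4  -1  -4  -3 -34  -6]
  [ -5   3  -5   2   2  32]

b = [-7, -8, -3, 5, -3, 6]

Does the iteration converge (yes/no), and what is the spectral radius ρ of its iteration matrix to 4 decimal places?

Let D = diag(-30, -34, 28, -20, -34, 32); L, U the strict triangles.
GS T = -(D+L)⁻¹U: row 0 first, T[0,4] = -(-4)/(-30) = -0.1333; later rows by forward substitution.
  T[0,:] = [+0.0000 +0.1667 +0.1000 -0.0667 -0.1333 +0.0667]
  T[1,:] = [+0.0000 -0.0196 +0.0765 -0.0216 -0.1020 -0.1843]
  T[2,:] = [+0.0000 +0.0193 +0.0053 +0.1730 +0.0287 +0.1632]
  T[3,:] = [+0.0000 +0.0432 +0.0404 -0.0578 -0.3610 +0.2097]
  T[4,:] = [+0.0000 -0.0251 -0.0182 -0.0068 +0.0472 -0.2166]
  T[5,:] = [+0.0000 +0.0298 +0.0079 +0.0227 +0.0128 +0.0536]
eigenvalue magnitudes: 0.2088, 0.1054, 0.1054, 0.0968, 0.0968, 0.0000.
spectral radius ρ = 0.2088; 0.2088 < 1: convergent.

yes, ρ = 0.2088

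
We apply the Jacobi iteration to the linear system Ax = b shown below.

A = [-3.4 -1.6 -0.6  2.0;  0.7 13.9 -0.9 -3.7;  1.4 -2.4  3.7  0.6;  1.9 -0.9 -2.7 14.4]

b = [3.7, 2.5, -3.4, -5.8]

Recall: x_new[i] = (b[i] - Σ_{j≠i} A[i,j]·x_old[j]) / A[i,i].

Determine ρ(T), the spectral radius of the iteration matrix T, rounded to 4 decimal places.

Diagonal D = diag(-3.4, 13.9, 3.7, 14.4); L, U strict lower/upper.
Jacobi T = -D⁻¹(L+U): T[0,1] = -(-1.6)/(-3.4) = -0.4706; T[0,0] = 0.
  T[0,:] = [+0.0000  -0.4706  -0.1765  +0.5882]
  T[1,:] = [-0.0504  +0.0000  +0.0647  +0.2662]
  T[2,:] = [-0.3784  +0.6486  +0.0000  -0.1622]
  T[3,:] = [-0.1319  +0.0625  +0.1875  +0.0000]
eigenvalue magnitudes: 0.3939, 0.3064, 0.2954, 0.2954.
ρ = 0.3939; 0.3939 < 1: convergent.

0.3939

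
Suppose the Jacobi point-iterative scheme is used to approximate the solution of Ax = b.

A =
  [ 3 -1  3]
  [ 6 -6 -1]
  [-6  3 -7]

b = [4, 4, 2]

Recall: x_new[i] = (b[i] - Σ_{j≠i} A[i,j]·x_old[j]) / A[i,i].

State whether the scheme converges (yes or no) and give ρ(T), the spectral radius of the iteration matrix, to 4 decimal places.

Let D = diag(3, -6, -7); L, U the strict triangles.
T_J = -D⁻¹(L+U): T[0,1] = -(-1)/(3) = +0.3333; T[0,0] = 0.
  T[0,:] = [+0.0000  +0.3333  -1.0000]
  T[1,:] = [+1.0000  +0.0000  -0.1667]
  T[2,:] = [-0.8571  +0.4286  +0.0000]
|λ(T)| sorted: 1.1987, 0.8028, 0.3959.
spectral radius ρ = 1.1987; 1.1987 > 1: divergent.

no, ρ = 1.1987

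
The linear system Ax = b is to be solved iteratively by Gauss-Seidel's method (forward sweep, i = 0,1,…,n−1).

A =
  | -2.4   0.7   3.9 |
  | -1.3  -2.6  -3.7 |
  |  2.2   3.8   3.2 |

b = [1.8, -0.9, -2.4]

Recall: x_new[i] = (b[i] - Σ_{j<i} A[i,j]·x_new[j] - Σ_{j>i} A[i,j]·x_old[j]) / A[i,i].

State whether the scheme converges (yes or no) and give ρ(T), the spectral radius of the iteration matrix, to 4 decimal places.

Let D = diag(-2.4, -2.6, 3.2); L, U the strict triangles.
Gauss-Seidel: T = -(D+L)⁻¹U, row 0 first, T[0,1] = -(0.7)/(-2.4) = +0.2917; later rows by forward substitution.
  T[0,:] = [+0.0000 +0.2917 +1.6250]
  T[1,:] = [+0.0000 -0.1458 -2.2356]
  T[2,:] = [+0.0000 -0.0273 +1.5376]
moduli |λ_i(T)| = 1.5731, 0.1814, 0.0000.
ρ = 1.5731; 1.5731 > 1, so it fails to converge.

no, ρ = 1.5731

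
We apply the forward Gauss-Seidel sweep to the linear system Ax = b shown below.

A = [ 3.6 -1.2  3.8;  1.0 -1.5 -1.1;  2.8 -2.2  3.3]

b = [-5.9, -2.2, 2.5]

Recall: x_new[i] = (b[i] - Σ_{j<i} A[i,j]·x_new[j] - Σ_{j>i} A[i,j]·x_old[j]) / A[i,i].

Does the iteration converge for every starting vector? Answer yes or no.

yes

Split A = D + L + U, D = diag(3.6, -1.5, 3.3).
GS T = -(D+L)⁻¹U: row 0 first, T[0,2] = -(3.8)/(3.6) = -1.0556; later rows by forward substitution.
  T[0,:] = [+0.0000 +0.3333 -1.0556]
  T[1,:] = [+0.0000 +0.2222 -1.4370]
  T[2,:] = [+0.0000 -0.1347 -0.0624]
eigenvalue magnitudes: 0.5423, 0.3825, 0.0000.
ρ = 0.5423; 0.5423 < 1, so it converges for any x₀.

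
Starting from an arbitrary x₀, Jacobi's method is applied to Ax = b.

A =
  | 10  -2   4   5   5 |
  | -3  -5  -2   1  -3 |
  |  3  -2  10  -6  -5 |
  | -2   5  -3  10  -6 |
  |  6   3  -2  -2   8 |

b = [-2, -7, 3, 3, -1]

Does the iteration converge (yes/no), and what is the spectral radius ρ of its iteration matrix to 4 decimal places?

no, ρ = 1.2230

Let D = diag(10, -5, 10, 10, 8); L, U the strict triangles.
Jacobi T = -D⁻¹(L+U): T[4,0] = -(6)/(8) = -0.7500; T[4,4] = 0.
  T[0,:] = [+0.0000, +0.2000, -0.4000, -0.5000, -0.5000]
  T[1,:] = [-0.6000, +0.0000, -0.4000, +0.2000, -0.6000]
  T[2,:] = [-0.3000, +0.2000, +0.0000, +0.6000, +0.5000]
  T[3,:] = [+0.2000, -0.5000, +0.3000, +0.0000, +0.6000]
  T[4,:] = [-0.7500, -0.3750, +0.2500, +0.2500, +0.0000]
|λ(T)| sorted: 1.2230, 0.5123, 0.5123, 0.4385, 0.4385.
ρ = 1.2230; 1.2230 > 1, so it fails to converge.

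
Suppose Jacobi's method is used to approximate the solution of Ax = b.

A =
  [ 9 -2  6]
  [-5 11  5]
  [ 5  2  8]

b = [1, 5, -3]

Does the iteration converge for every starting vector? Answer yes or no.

Diagonal D = diag(9, 11, 8); L, U strict lower/upper.
Jacobi T = -D⁻¹(L+U): T[0,1] = -(-2)/(9) = +0.2222; T[0,0] = 0.
  T[0,:] = [+0.0000, +0.2222, -0.6667]
  T[1,:] = [+0.4545, +0.0000, -0.4545]
  T[2,:] = [-0.6250, -0.2500, +0.0000]
|eigenvalues of T|: 0.8876, 0.6450, 0.2426.
spectral radius ρ = 0.8876; 0.8876 < 1: convergent.

yes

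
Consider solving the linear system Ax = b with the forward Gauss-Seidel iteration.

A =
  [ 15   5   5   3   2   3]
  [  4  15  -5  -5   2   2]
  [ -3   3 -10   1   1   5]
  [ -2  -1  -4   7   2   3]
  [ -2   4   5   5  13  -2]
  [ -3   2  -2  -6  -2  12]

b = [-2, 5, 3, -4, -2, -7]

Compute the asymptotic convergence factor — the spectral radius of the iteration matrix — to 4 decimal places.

0.5984

Diagonal D = diag(15, 15, -10, 7, 13, 12); L, U strict lower/upper.
T_GS = -(D+L)⁻¹U: row 0 first, T[0,3] = -(3)/(15) = -0.2000; later rows by forward substitution.
  T[0,:] = [+0.0000 -0.3333 -0.3333 -0.2000 -0.1333 -0.2000]
  T[1,:] = [+0.0000 +0.0889 +0.4222 +0.3867 -0.0978 -0.0800]
  T[2,:] = [+0.0000 +0.1267 +0.2267 +0.2760 +0.1107 +0.5360]
  T[3,:] = [+0.0000 -0.0102 +0.0946 +0.1558 -0.2745 -0.1909]
  T[4,:] = [+0.0000 -0.1234 -0.3048 -0.3158 +0.0726 +0.0149]
  T[5,:] = [+0.0000 -0.1027 -0.1194 -0.0432 -0.1238 -0.0403]
|λ(T)| sorted: 0.5984, 0.2287, 0.2287, 0.1228, 0.0318, 0.0000.
ρ(T) = max|λ| = 0.5984; 0.5984 < 1 ⇒ converges.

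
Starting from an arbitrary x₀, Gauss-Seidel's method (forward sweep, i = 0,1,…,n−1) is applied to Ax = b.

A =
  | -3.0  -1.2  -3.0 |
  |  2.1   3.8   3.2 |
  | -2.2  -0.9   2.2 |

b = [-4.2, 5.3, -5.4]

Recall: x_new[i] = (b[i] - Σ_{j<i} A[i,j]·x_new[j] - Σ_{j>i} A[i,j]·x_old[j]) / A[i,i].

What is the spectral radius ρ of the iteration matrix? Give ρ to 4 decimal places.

Let D = diag(-3, 3.8, 2.2); L, U the strict triangles.
T_GS = -(D+L)⁻¹U: row 0 first, T[0,1] = -(-1.2)/(-3) = -0.4000; later rows by forward substitution.
  T[0,:] = [+0.0000  -0.4000  -1.0000]
  T[1,:] = [+0.0000  +0.2211  -0.2895]
  T[2,:] = [+0.0000  -0.3096  -1.1184]
|roots of det(T-λI)|: 1.1823, 0.2849, 0.0000.
spectral radius ρ = 1.1823; 1.1823 > 1 ⇒ diverges.

1.1823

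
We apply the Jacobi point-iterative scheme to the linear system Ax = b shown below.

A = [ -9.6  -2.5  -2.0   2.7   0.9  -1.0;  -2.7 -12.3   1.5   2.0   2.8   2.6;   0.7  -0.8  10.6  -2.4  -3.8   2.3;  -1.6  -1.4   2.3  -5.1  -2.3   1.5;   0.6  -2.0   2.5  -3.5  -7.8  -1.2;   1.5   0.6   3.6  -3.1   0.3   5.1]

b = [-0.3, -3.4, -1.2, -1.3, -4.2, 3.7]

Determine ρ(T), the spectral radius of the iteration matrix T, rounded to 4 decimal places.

Diagonal D = diag(-9.6, -12.3, 10.6, -5.1, -7.8, 5.1); L, U strict lower/upper.
Jacobi: T = -D⁻¹(L+U), T[1,5] = -(2.6)/(-12.3) = +0.2114; T[1,1] = 0.
  T[0,:] = [+0.0000 -0.2604 -0.2083 +0.2813 +0.0938 -0.1042]
  T[1,:] = [-0.2195 +0.0000 +0.1220 +0.1626 +0.2276 +0.2114]
  T[2,:] = [-0.0660 +0.0755 +0.0000 +0.2264 +0.3585 -0.2170]
  T[3,:] = [-0.3137 -0.2745 +0.4510 +0.0000 -0.4510 +0.2941]
  T[4,:] = [+0.0769 -0.2564 +0.3205 -0.4487 +0.0000 -0.1538]
  T[5,:] = [-0.2941 -0.1176 -0.7059 +0.6078 -0.0588 +0.0000]
|roots of det(T-λI)|: 0.9104, 0.7097, 0.3661, 0.3661, 0.2717, 0.2717.
ρ = 0.9104; 0.9104 < 1, so it converges for any x₀.

0.9104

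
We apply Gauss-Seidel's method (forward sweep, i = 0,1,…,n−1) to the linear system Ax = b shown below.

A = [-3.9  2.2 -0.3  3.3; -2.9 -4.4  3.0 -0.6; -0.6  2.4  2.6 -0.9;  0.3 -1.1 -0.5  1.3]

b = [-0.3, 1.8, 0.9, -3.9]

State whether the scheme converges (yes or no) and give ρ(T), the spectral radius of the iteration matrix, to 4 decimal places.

no, ρ = 1.6265

Split A = D + L + U, D = diag(-3.9, -4.4, 2.6, 1.3).
T_GS = -(D+L)⁻¹U: row 0 first, T[0,1] = -(2.2)/(-3.9) = +0.5641; later rows by forward substitution.
  T[0,:] = [+0.0000 +0.5641 -0.0769 +0.8462]
  T[1,:] = [+0.0000 -0.3718 +0.7325 -0.6941]
  T[2,:] = [+0.0000 +0.4734 -0.6939 +1.1821]
  T[3,:] = [+0.0000 -0.2627 +0.3707 -0.3279]
|eigenvalues of T|: 1.6265, 0.1374, 0.1374, 0.0000.
ρ = 1.6265; 1.6265 > 1: divergent.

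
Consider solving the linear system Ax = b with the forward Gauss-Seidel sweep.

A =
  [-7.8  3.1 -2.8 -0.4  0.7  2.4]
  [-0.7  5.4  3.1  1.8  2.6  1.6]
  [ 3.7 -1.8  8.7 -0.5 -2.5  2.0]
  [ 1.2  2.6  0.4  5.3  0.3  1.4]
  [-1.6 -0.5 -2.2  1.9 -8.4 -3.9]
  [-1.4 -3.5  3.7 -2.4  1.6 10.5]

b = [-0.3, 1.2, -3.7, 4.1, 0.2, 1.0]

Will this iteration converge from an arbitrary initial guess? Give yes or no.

Diagonal D = diag(-7.8, 5.4, 8.7, 5.3, -8.4, 10.5); L, U strict lower/upper.
GS T = -(D+L)⁻¹U: row 0 first, T[0,2] = -(-2.8)/(-7.8) = -0.3590; later rows by forward substitution.
  T[0,:] = [+0.0000  +0.3974  -0.3590  -0.0513  +0.0897  +0.3077]
  T[1,:] = [+0.0000  +0.0515  -0.6206  -0.3400  -0.4698  -0.2564]
  T[2,:] = [+0.0000  -0.1584  +0.0243  +0.0089  +0.1520  -0.4138]
  T[3,:] = [+0.0000  -0.1033  +0.3839  +0.1777  +0.1421  -0.1768]
  T[4,:] = [+0.0000  -0.0607  +0.1858  +0.0679  +0.0032  -0.4392]
  T[5,:] = [+0.0000  +0.1116  -0.2038  -0.0930  -0.1662  +0.1279]
|eigenvalues of T|: 0.8311, 0.2181, 0.2181, 0.0791, 0.0147, 0.0000.
ρ = 0.8311; 0.8311 < 1, so it converges for any x₀.

yes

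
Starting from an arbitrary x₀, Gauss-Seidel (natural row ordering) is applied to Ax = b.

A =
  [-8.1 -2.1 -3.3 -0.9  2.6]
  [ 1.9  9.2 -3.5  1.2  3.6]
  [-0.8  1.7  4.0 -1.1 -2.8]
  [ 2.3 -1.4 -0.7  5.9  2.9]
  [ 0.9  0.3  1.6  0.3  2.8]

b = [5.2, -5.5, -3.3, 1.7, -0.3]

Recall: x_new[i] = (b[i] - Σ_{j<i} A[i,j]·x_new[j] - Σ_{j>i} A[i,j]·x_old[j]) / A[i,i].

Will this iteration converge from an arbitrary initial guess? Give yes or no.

Split A = D + L + U, D = diag(-8.1, 9.2, 4, 5.9, 2.8).
GS T = -(D+L)⁻¹U: row 0 first, T[0,4] = -(2.6)/(-8.1) = +0.3210; later rows by forward substitution.
  T[0,:] = [+0.0000, -0.2593, -0.4074, -0.1111, +0.3210]
  T[1,:] = [+0.0000, +0.0535, +0.4646, -0.1075, -0.4576]
  T[2,:] = [+0.0000, -0.0746, -0.2789, +0.2985, +0.9587]
  T[3,:] = [+0.0000, +0.1049, +0.2360, +0.0532, -0.6115]
  T[4,:] = [+0.0000, +0.1090, +0.2153, -0.1290, -0.5364]
eigenvalue magnitudes: 0.8913, 0.2293, 0.1700, 0.1233, 0.0000.
ρ(T) = max|λ| = 0.8913; 0.8913 < 1, so it converges for any x₀.

yes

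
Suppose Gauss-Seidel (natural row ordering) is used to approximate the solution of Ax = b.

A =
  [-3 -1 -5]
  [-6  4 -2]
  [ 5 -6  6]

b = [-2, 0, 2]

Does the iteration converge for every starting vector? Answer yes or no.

no

Let D = diag(-3, 4, 6); L, U the strict triangles.
T_GS = -(D+L)⁻¹U: row 0 first, T[0,2] = -(-5)/(-3) = -1.6667; later rows by forward substitution.
  T[0,:] = [+0.0000  -0.3333  -1.6667]
  T[1,:] = [+0.0000  -0.5000  -2.0000]
  T[2,:] = [+0.0000  -0.2222  -0.6111]
moduli |λ_i(T)| = 1.2245, 0.1134, 0.0000.
spectral radius ρ = 1.2245; 1.2245 > 1: divergent.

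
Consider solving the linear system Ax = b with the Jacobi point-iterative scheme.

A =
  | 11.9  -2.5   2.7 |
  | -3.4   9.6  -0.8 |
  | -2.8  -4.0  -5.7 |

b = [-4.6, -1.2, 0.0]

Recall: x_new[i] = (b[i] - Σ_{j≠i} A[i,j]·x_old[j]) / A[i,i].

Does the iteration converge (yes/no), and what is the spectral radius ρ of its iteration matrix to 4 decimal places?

Split A = D + L + U, D = diag(11.9, 9.6, -5.7).
T_J = -D⁻¹(L+U): T[1,2] = -(-0.8)/(9.6) = +0.0833; T[1,1] = 0.
  T[0,:] = [+0.0000 +0.2101 -0.2269]
  T[1,:] = [+0.3542 +0.0000 +0.0833]
  T[2,:] = [-0.4912 -0.7018 +0.0000]
moduli |λ_i(T)| = 0.4770, 0.3165, 0.3165.
ρ(T) = max|λ| = 0.4770; 0.4770 < 1 ⇒ converges.

yes, ρ = 0.4770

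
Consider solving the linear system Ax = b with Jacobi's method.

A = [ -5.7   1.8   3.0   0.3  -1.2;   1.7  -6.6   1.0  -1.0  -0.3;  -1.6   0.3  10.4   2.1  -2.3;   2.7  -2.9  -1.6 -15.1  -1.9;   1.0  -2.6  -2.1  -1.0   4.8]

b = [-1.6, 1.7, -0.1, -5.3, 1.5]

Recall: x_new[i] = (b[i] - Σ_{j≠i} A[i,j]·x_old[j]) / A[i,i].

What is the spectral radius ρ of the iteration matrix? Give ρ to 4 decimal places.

A = D + L + U where D = diag(-5.7, -6.6, 10.4, -15.1, 4.8).
Jacobi T = -D⁻¹(L+U): T[0,2] = -(3)/(-5.7) = +0.5263; T[0,0] = 0.
  T[0,:] = [+0.0000, +0.3158, +0.5263, +0.0526, -0.2105]
  T[1,:] = [+0.2576, +0.0000, +0.1515, -0.1515, -0.0455]
  T[2,:] = [+0.1538, -0.0288, +0.0000, -0.2019, +0.2212]
  T[3,:] = [+0.1788, -0.1921, -0.1060, +0.0000, -0.1258]
  T[4,:] = [-0.2083, +0.5417, +0.4375, +0.2083, +0.0000]
eigenvalue magnitudes: 0.6543, 0.4988, 0.1983, 0.1983, 0.0283.
spectral radius ρ = 0.6543; 0.6543 < 1, so it converges for any x₀.

0.6543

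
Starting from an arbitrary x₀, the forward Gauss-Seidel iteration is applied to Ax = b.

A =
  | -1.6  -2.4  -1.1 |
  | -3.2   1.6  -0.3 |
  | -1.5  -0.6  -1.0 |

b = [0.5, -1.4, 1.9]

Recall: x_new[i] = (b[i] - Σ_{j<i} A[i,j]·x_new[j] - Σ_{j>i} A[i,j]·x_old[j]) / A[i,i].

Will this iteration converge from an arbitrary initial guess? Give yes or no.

no

A = D + L + U where D = diag(-1.6, 1.6, -1).
Gauss-Seidel: T = -(D+L)⁻¹U, row 0 first, T[0,1] = -(-2.4)/(-1.6) = -1.5000; later rows by forward substitution.
  T[0,:] = [+0.0000  -1.5000  -0.6875]
  T[1,:] = [+0.0000  -3.0000  -1.1875]
  T[2,:] = [+0.0000  +4.0500  +1.7438]
moduli |λ_i(T)| = 1.5317, 0.2754, 0.0000.
spectral radius ρ = 1.5317; 1.5317 > 1 ⇒ diverges.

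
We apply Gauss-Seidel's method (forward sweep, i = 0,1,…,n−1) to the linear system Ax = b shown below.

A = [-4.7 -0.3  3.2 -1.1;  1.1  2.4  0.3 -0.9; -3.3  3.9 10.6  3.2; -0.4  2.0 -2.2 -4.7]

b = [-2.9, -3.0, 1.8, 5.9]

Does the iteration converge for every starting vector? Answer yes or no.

Write A = D+L+U with D = diag(-4.7, 2.4, 10.6, -4.7).
Gauss-Seidel: T = -(D+L)⁻¹U, row 0 first, T[0,3] = -(-1.1)/(-4.7) = -0.2340; later rows by forward substitution.
  T[0,:] = [+0.0000 -0.0638 +0.6809 -0.2340]
  T[1,:] = [+0.0000 +0.0293 -0.4371 +0.4823]
  T[2,:] = [+0.0000 -0.0306 +0.3728 -0.5522]
  T[3,:] = [+0.0000 +0.0322 -0.4184 +0.4836]
|roots of det(T-λI)|: 0.9438, 0.0541, 0.0040, 0.0000.
ρ = 0.9438; 0.9438 < 1: convergent.

yes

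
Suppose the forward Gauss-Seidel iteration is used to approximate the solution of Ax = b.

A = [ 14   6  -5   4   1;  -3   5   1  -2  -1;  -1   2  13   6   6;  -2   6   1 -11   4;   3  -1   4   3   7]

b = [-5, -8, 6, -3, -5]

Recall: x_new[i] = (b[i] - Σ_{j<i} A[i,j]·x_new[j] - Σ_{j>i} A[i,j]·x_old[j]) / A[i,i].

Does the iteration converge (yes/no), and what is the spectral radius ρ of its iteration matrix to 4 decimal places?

yes, ρ = 0.7147

Let D = diag(14, 5, 13, -11, 7); L, U the strict triangles.
GS T = -(D+L)⁻¹U: row 0 first, T[0,1] = -(6)/(14) = -0.4286; later rows by forward substitution.
  T[0,:] = [+0.0000 -0.4286 +0.3571 -0.2857 -0.0714]
  T[1,:] = [+0.0000 -0.2571 +0.0143 +0.2286 +0.1571]
  T[2,:] = [+0.0000 +0.0066 +0.0253 -0.5187 -0.4912]
  T[3,:] = [+0.0000 -0.0617 -0.0548 +0.1295 +0.4177]
  T[4,:] = [+0.0000 +0.1696 -0.1420 +0.3960 +0.1547]
|λ(T)| sorted: 0.7147, 0.3017, 0.3017, 0.0948, 0.0000.
spectral radius ρ = 0.7147; 0.7147 < 1, so it converges for any x₀.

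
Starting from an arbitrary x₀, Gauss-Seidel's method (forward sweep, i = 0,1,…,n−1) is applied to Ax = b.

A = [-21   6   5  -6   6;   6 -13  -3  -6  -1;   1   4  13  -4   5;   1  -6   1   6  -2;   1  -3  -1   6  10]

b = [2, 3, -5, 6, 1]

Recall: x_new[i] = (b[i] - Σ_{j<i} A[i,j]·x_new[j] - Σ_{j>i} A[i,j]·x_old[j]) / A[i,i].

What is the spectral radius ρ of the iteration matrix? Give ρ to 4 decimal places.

Split A = D + L + U, D = diag(-21, -13, 13, 6, 10).
T_GS = -(D+L)⁻¹U: row 0 first, T[0,2] = -(5)/(-21) = +0.2381; later rows by forward substitution.
  T[0,:] = [+0.0000  +0.2857  +0.2381  -0.2857  +0.2857]
  T[1,:] = [+0.0000  +0.1319  -0.1209  -0.5934  +0.0549]
  T[2,:] = [+0.0000  -0.0626  +0.0189  +0.5123  -0.4235]
  T[3,:] = [+0.0000  +0.0947  -0.1637  -0.6312  +0.4112]
  T[4,:] = [+0.0000  -0.0521  +0.0400  +0.2805  -0.3012]
|roots of det(T-λI)|: 0.6371, 0.1177, 0.1177, 0.0766, 0.0000.
ρ = 0.6371; 0.6371 < 1, so it converges for any x₀.

0.6371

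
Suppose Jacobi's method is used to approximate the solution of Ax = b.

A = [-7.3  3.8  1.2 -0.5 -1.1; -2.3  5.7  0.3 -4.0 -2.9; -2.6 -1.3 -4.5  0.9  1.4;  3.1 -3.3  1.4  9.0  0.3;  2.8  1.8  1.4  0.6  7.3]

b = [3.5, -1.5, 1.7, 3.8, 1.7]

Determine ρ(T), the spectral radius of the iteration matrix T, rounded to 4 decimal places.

0.8381

Write A = D+L+U with D = diag(-7.3, 5.7, -4.5, 9, 7.3).
T_J = -D⁻¹(L+U): T[1,3] = -(-4)/(5.7) = +0.7018; T[1,1] = 0.
  T[0,:] = [+0.0000 +0.5205 +0.1644 -0.0685 -0.1507]
  T[1,:] = [+0.4035 +0.0000 -0.0526 +0.7018 +0.5088]
  T[2,:] = [-0.5778 -0.2889 +0.0000 +0.2000 +0.3111]
  T[3,:] = [-0.3444 +0.3667 -0.1556 +0.0000 -0.0333]
  T[4,:] = [-0.3836 -0.2466 -0.1918 -0.0822 +0.0000]
moduli |λ_i(T)| = 0.8381, 0.5379, 0.5379, 0.5301, 0.0174.
ρ(T) = max|λ| = 0.8381; 0.8381 < 1: convergent.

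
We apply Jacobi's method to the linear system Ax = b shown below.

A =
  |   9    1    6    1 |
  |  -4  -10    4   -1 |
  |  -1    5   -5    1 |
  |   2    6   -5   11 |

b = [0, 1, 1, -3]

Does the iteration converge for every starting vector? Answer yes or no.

yes

Write A = D+L+U with D = diag(9, -10, -5, 11).
Jacobi: T = -D⁻¹(L+U), T[0,3] = -(1)/(9) = -0.1111; T[0,0] = 0.
  T[0,:] = [+0.0000  -0.1111  -0.6667  -0.1111]
  T[1,:] = [-0.4000  +0.0000  +0.4000  -0.1000]
  T[2,:] = [-0.2000  +1.0000  +0.0000  +0.2000]
  T[3,:] = [-0.1818  -0.5455  +0.4545  +0.0000]
|eigenvalues of T|: 0.9481, 0.5638, 0.5638, 0.1481.
ρ = 0.9481; 0.9481 < 1, so it converges for any x₀.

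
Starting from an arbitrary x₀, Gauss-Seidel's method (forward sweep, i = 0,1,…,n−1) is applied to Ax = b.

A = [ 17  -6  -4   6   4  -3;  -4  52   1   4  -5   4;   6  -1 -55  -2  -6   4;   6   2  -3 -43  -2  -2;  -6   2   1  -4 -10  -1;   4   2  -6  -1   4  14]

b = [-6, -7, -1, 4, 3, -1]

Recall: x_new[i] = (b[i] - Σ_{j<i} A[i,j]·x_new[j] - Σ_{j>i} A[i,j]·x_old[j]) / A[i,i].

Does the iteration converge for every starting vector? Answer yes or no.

Write A = D+L+U with D = diag(17, 52, -55, -43, -10, 14).
GS T = -(D+L)⁻¹U: row 0 first, T[0,4] = -(4)/(17) = -0.2353; later rows by forward substitution.
  T[0,:] = [+0.0000 +0.3529 +0.2353 -0.3529 -0.2353 +0.1765]
  T[1,:] = [+0.0000 +0.0271 -0.0011 -0.1041 +0.0781 -0.0633]
  T[2,:] = [+0.0000 +0.0380 +0.0257 -0.0730 -0.1362 +0.0931]
  T[3,:] = [+0.0000 +0.0479 +0.0310 -0.0490 -0.0662 -0.0313]
  T[4,:] = [+0.0000 -0.2217 -0.1512 +0.2033 +0.1697 -0.1967]
  T[5,:] = [+0.0000 -0.0217 -0.0106 +0.0229 -0.0555 +0.0525]
|roots of det(T-λI)|: 0.1880, 0.1219, 0.1219, 0.0693, 0.0017, 0.0000.
ρ(T) = max|λ| = 0.1880; 0.1880 < 1, so it converges for any x₀.

yes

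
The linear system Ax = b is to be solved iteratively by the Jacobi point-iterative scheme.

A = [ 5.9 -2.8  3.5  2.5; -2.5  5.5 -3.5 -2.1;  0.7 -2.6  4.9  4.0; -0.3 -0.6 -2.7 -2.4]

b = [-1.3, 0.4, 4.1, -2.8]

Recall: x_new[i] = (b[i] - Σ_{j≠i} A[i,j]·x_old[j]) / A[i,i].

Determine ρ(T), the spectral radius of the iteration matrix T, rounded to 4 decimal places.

A = D + L + U where D = diag(5.9, 5.5, 4.9, -2.4).
T_J = -D⁻¹(L+U): T[0,1] = -(-2.8)/(5.9) = +0.4746; T[0,0] = 0.
  T[0,:] = [+0.0000 +0.4746 -0.5932 -0.4237]
  T[1,:] = [+0.4545 +0.0000 +0.6364 +0.3818]
  T[2,:] = [-0.1429 +0.5306 +0.0000 -0.8163]
  T[3,:] = [-0.1250 -0.2500 -1.1250 +0.0000]
moduli |λ_i(T)| = 1.3263, 1.0294, 0.4358, 0.1389.
ρ = 1.3263; 1.3263 > 1, so it fails to converge.

1.3263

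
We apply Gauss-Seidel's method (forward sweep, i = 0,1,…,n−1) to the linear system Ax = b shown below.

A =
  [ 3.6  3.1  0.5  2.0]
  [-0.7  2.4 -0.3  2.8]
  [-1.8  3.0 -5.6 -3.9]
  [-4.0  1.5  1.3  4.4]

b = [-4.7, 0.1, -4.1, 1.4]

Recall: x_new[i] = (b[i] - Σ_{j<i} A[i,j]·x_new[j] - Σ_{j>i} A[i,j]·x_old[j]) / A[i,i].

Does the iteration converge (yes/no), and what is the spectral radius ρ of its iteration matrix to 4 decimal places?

Let D = diag(3.6, 2.4, -5.6, 4.4); L, U the strict triangles.
GS T = -(D+L)⁻¹U: row 0 first, T[0,2] = -(0.5)/(3.6) = -0.1389; later rows by forward substitution.
  T[0,:] = [+0.0000 -0.8611 -0.1389 -0.5556]
  T[1,:] = [+0.0000 -0.2512 +0.0845 -1.3287]
  T[2,:] = [+0.0000 +0.1422 +0.0899 -1.2297]
  T[3,:] = [+0.0000 -0.7392 -0.1816 +0.3112]
|roots of det(T-λI)|: 1.2373, 1.0341, 0.0533, 0.0000.
ρ(T) = max|λ| = 1.2373; 1.2373 > 1 ⇒ diverges.

no, ρ = 1.2373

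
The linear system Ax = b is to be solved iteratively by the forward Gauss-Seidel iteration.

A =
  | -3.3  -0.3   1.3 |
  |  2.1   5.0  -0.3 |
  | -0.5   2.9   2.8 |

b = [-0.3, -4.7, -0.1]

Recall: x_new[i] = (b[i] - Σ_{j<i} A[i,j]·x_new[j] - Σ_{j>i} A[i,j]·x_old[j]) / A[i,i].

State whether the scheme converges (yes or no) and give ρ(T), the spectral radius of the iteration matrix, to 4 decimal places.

A = D + L + U where D = diag(-3.3, 5, 2.8).
T_GS = -(D+L)⁻¹U: row 0 first, T[0,1] = -(-0.3)/(-3.3) = -0.0909; later rows by forward substitution.
  T[0,:] = [+0.0000  -0.0909  +0.3939]
  T[1,:] = [+0.0000  +0.0382  -0.1055]
  T[2,:] = [+0.0000  -0.0558  +0.1796]
|λ(T)| sorted: 0.2132, 0.0046, 0.0000.
ρ = 0.2132; 0.2132 < 1: convergent.

yes, ρ = 0.2132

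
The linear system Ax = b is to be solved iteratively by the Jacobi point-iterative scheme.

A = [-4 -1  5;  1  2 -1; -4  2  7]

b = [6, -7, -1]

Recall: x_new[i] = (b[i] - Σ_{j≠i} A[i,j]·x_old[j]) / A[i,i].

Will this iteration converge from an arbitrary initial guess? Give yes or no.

yes

Write A = D+L+U with D = diag(-4, 2, 7).
Jacobi: T = -D⁻¹(L+U), T[1,2] = -(-1)/(2) = +0.5000; T[1,1] = 0.
  T[0,:] = [+0.0000, -0.2500, +1.2500]
  T[1,:] = [-0.5000, +0.0000, +0.5000]
  T[2,:] = [+0.5714, -0.2857, +0.0000]
eigenvalue magnitudes: 0.9028, 0.7431, 0.1597.
spectral radius ρ = 0.9028; 0.9028 < 1: convergent.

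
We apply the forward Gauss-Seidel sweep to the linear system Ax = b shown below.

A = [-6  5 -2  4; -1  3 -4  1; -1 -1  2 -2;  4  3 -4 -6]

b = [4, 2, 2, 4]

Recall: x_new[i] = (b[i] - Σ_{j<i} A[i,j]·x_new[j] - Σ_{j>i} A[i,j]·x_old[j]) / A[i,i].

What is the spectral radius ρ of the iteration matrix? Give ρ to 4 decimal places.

Write A = D+L+U with D = diag(-6, 3, 2, -6).
T_GS = -(D+L)⁻¹U: row 0 first, T[0,2] = -(-2)/(-6) = -0.3333; later rows by forward substitution.
  T[0,:] = [+0.0000  +0.8333  -0.3333  +0.6667]
  T[1,:] = [+0.0000  +0.2778  +1.2222  -0.1111]
  T[2,:] = [+0.0000  +0.5556  +0.4444  +1.2778]
  T[3,:] = [+0.0000  +0.3241  +0.0926  -0.4630]
moduli |λ_i(T)| = 1.3669, 0.7361, 0.7361, 0.0000.
ρ = 1.3669; 1.3669 > 1: divergent.

1.3669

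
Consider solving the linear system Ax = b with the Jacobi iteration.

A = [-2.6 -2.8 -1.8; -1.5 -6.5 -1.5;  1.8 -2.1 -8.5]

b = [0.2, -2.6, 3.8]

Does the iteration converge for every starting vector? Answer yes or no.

Diagonal D = diag(-2.6, -6.5, -8.5); L, U strict lower/upper.
Jacobi T = -D⁻¹(L+U): T[0,2] = -(-1.8)/(-2.6) = -0.6923; T[0,0] = 0.
  T[0,:] = [+0.0000, -1.0769, -0.6923]
  T[1,:] = [-0.2308, +0.0000, -0.2308]
  T[2,:] = [+0.2118, -0.2471, +0.0000]
eigenvalue magnitudes: 0.4349, 0.3480, 0.0869.
spectral radius ρ = 0.4349; 0.4349 < 1 ⇒ converges.

yes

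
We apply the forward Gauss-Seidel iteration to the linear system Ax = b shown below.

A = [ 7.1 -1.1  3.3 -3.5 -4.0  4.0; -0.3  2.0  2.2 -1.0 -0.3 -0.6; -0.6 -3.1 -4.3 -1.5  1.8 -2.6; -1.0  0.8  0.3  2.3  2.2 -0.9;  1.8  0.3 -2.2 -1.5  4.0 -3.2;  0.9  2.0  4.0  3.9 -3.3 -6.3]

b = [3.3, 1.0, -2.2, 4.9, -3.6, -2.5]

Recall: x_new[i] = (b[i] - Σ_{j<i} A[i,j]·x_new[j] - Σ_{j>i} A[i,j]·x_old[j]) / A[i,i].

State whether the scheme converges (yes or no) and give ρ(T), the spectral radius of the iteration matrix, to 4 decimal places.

no, ρ = 1.4188

Split A = D + L + U, D = diag(7.1, 2, -4.3, 2.3, 4, -6.3).
T_GS = -(D+L)⁻¹U: row 0 first, T[0,5] = -(4)/(7.1) = -0.5634; later rows by forward substitution.
  T[0,:] = [+0.0000, +0.1549, -0.4648, +0.4930, +0.5634, -0.5634]
  T[1,:] = [+0.0000, +0.0232, -1.1697, +0.5739, +0.2345, +0.2155]
  T[2,:] = [+0.0000, -0.0384, +0.9081, -0.8314, +0.1709, -0.6814]
  T[3,:] = [+0.0000, +0.0643, +0.0863, +0.1231, -0.8154, +0.1603]
  T[4,:] = [+0.0000, -0.0685, +0.8287, -0.6760, -0.4829, +0.7227]
  T[5,:] = [+0.0000, +0.0808, -0.2418, +0.1551, +0.0116, -0.7240]
|eigenvalues of T|: 1.4188, 0.9929, 0.6218, 0.1106, 0.0671, 0.0000.
ρ = 1.4188; 1.4188 > 1: divergent.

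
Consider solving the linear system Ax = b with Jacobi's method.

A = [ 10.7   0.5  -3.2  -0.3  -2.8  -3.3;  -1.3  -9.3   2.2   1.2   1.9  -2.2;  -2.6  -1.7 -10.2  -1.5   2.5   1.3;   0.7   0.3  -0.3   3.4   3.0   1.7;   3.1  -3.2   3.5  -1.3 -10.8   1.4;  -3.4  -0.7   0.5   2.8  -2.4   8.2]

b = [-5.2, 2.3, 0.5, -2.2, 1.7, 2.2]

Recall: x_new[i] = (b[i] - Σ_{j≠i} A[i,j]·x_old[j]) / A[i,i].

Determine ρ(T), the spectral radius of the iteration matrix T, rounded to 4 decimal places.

Diagonal D = diag(10.7, -9.3, -10.2, 3.4, -10.8, 8.2); L, U strict lower/upper.
Jacobi T = -D⁻¹(L+U): T[1,5] = -(-2.2)/(-9.3) = -0.2366; T[1,1] = 0.
  T[0,:] = [+0.0000  -0.0467  +0.2991  +0.0280  +0.2617  +0.3084]
  T[1,:] = [-0.1398  +0.0000  +0.2366  +0.1290  +0.2043  -0.2366]
  T[2,:] = [-0.2549  -0.1667  +0.0000  -0.1471  +0.2451  +0.1275]
  T[3,:] = [-0.2059  -0.0882  +0.0882  +0.0000  -0.8824  -0.5000]
  T[4,:] = [+0.2870  -0.2963  +0.3241  -0.1204  +0.0000  +0.1296]
  T[5,:] = [+0.4146  +0.0854  -0.0610  -0.3415  +0.2927  +0.0000]
|λ(T)| sorted: 0.9175, 0.5945, 0.4186, 0.4186, 0.2843, 0.2843.
ρ(T) = max|λ| = 0.9175; 0.9175 < 1: convergent.

0.9175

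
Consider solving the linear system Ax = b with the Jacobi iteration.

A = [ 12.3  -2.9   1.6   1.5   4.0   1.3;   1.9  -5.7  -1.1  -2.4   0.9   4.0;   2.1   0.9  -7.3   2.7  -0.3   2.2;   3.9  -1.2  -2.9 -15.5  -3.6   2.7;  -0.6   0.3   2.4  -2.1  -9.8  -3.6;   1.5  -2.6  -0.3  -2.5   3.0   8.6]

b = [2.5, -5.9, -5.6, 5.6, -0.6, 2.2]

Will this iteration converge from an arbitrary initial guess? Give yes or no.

Split A = D + L + U, D = diag(12.3, -5.7, -7.3, -15.5, -9.8, 8.6).
Jacobi: T = -D⁻¹(L+U), T[1,5] = -(4)/(-5.7) = +0.7018; T[1,1] = 0.
  T[0,:] = [+0.0000  +0.2358  -0.1301  -0.1220  -0.3252  -0.1057]
  T[1,:] = [+0.3333  +0.0000  -0.1930  -0.4211  +0.1579  +0.7018]
  T[2,:] = [+0.2877  +0.1233  +0.0000  +0.3699  -0.0411  +0.3014]
  T[3,:] = [+0.2516  -0.0774  -0.1871  +0.0000  -0.2323  +0.1742]
  T[4,:] = [-0.0612  +0.0306  +0.2449  -0.2143  +0.0000  -0.3673]
  T[5,:] = [-0.1744  +0.3023  +0.0349  +0.2907  -0.3488  +0.0000]
moduli |λ_i(T)| = 0.8364, 0.3833, 0.3653, 0.3644, 0.3644, 0.2305.
spectral radius ρ = 0.8364; 0.8364 < 1: convergent.

yes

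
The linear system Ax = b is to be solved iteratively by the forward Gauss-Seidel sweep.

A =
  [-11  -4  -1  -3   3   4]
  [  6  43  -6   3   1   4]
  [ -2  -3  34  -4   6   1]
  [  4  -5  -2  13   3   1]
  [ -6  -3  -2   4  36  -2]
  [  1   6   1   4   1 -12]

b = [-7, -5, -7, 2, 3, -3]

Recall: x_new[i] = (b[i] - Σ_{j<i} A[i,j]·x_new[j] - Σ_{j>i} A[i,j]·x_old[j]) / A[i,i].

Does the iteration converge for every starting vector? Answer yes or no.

A = D + L + U where D = diag(-11, 43, 34, 13, 36, -12).
T_GS = -(D+L)⁻¹U: row 0 first, T[0,3] = -(-3)/(-11) = -0.2727; later rows by forward substitution.
  T[0,:] = [+0.0000, -0.3636, -0.0909, -0.2727, +0.2727, +0.3636]
  T[1,:] = [+0.0000, +0.0507, +0.1522, -0.0317, -0.0613, -0.1438]
  T[2,:] = [+0.0000, -0.0169, +0.0081, +0.0988, -0.1658, -0.0207]
  T[3,:] = [+0.0000, +0.1288, +0.0878, +0.0869, -0.3638, -0.2473]
  T[4,:] = [+0.0000, -0.0716, -0.0118, -0.0523, +0.0716, +0.1305]
  T[5,:] = [+0.0000, +0.0306, +0.0975, -0.0057, -0.1370, -0.1149]
eigenvalue magnitudes: 0.1991, 0.0769, 0.0769, 0.0736, 0.0736, 0.0000.
ρ = 0.1991; 0.1991 < 1 ⇒ converges.

yes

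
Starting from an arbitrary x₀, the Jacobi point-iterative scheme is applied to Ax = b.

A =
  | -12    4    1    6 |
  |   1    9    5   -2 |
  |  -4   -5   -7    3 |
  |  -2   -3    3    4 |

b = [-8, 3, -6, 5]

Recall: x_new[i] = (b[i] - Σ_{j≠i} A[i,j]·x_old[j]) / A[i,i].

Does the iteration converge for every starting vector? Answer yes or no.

A = D + L + U where D = diag(-12, 9, -7, 4).
Jacobi T = -D⁻¹(L+U): T[2,1] = -(-5)/(-7) = -0.7143; T[2,2] = 0.
  T[0,:] = [+0.0000 +0.3333 +0.0833 +0.5000]
  T[1,:] = [-0.1111 +0.0000 -0.5556 +0.2222]
  T[2,:] = [-0.5714 -0.7143 +0.0000 +0.4286]
  T[3,:] = [+0.5000 +0.7500 -0.7500 +0.0000]
moduli |λ_i(T)| = 0.8355, 0.6184, 0.6184, 0.0983.
ρ(T) = max|λ| = 0.8355; 0.8355 < 1 ⇒ converges.

yes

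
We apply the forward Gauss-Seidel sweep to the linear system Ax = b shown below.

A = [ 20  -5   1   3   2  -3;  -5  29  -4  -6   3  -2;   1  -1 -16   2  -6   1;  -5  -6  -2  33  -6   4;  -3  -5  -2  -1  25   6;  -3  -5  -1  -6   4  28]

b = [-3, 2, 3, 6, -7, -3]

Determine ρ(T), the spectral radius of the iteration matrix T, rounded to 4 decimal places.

0.1708

A = D + L + U where D = diag(20, 29, -16, 33, 25, 28).
Gauss-Seidel: T = -(D+L)⁻¹U, row 0 first, T[0,4] = -(2)/(20) = -0.1000; later rows by forward substitution.
  T[0,:] = [+0.0000 +0.2500 -0.0500 -0.1500 -0.1000 +0.1500]
  T[1,:] = [+0.0000 +0.0431 +0.1293 +0.1810 -0.1207 +0.0948]
  T[2,:] = [+0.0000 +0.0129 -0.0112 +0.1043 -0.3737 +0.0659]
  T[3,:] = [+0.0000 +0.0465 +0.0153 +0.0165 +0.1221 -0.0772]
  T[4,:] = [+0.0000 +0.0415 +0.0196 +0.0272 -0.0612 -0.2008]
  T[5,:] = [+0.0000 +0.0390 +0.0178 +0.0196 -0.0107 +0.0475]
eigenvalue magnitudes: 0.1708, 0.1227, 0.1227, 0.1174, 0.0668, 0.0000.
ρ(T) = max|λ| = 0.1708; 0.1708 < 1, so it converges for any x₀.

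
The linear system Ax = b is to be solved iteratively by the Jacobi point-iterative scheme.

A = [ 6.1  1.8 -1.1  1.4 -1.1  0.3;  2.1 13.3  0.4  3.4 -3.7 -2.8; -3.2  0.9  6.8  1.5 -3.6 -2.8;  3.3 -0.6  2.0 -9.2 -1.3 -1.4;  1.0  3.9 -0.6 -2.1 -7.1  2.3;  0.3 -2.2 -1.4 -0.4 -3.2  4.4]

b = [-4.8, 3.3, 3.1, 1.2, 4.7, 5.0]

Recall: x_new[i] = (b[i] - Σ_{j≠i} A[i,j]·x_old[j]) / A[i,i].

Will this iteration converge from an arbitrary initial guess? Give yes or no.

yes

Write A = D+L+U with D = diag(6.1, 13.3, 6.8, -9.2, -7.1, 4.4).
Jacobi T = -D⁻¹(L+U): T[0,1] = -(1.8)/(6.1) = -0.2951; T[0,0] = 0.
  T[0,:] = [+0.0000 -0.2951 +0.1803 -0.2295 +0.1803 -0.0492]
  T[1,:] = [-0.1579 +0.0000 -0.0301 -0.2556 +0.2782 +0.2105]
  T[2,:] = [+0.4706 -0.1324 +0.0000 -0.2206 +0.5294 +0.4118]
  T[3,:] = [+0.3587 -0.0652 +0.2174 +0.0000 -0.1413 -0.1522]
  T[4,:] = [+0.1408 +0.5493 -0.0845 -0.2958 +0.0000 +0.3239]
  T[5,:] = [-0.0682 +0.5000 +0.3182 +0.0909 +0.7273 +0.0000]
|roots of det(T-λI)|: 0.8654, 0.6294, 0.3339, 0.3339, 0.2569, 0.0756.
ρ(T) = max|λ| = 0.8654; 0.8654 < 1, so it converges for any x₀.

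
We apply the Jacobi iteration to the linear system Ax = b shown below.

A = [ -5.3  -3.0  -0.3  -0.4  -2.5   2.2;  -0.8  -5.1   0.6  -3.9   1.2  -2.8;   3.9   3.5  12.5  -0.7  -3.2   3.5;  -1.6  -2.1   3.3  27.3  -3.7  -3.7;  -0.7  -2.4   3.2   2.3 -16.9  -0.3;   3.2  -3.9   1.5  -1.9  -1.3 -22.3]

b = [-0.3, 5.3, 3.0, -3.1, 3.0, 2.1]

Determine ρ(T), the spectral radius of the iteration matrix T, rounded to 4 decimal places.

0.6180

Let D = diag(-5.3, -5.1, 12.5, 27.3, -16.9, -22.3); L, U the strict triangles.
Jacobi: T = -D⁻¹(L+U), T[2,5] = -(3.5)/(12.5) = -0.2800; T[2,2] = 0.
  T[0,:] = [+0.0000, -0.5660, -0.0566, -0.0755, -0.4717, +0.4151]
  T[1,:] = [-0.1569, +0.0000, +0.1176, -0.7647, +0.2353, -0.5490]
  T[2,:] = [-0.3120, -0.2800, +0.0000, +0.0560, +0.2560, -0.2800]
  T[3,:] = [+0.0586, +0.0769, -0.1209, +0.0000, +0.1355, +0.1355]
  T[4,:] = [-0.0414, -0.1420, +0.1893, +0.1361, +0.0000, -0.0178]
  T[5,:] = [+0.1435, -0.1749, +0.0673, -0.0852, -0.0583, +0.0000]
|eigenvalues of T|: 0.6180, 0.4353, 0.4353, 0.3840, 0.2721, 0.1717.
ρ = 0.6180; 0.6180 < 1: convergent.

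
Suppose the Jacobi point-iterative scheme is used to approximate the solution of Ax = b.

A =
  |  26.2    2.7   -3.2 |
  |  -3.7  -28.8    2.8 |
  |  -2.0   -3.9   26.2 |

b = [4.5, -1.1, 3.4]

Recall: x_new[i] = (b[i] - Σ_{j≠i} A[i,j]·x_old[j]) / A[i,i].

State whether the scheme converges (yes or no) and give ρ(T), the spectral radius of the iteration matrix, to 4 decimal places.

yes, ρ = 0.2254

A = D + L + U where D = diag(26.2, -28.8, 26.2).
T_J = -D⁻¹(L+U): T[0,1] = -(2.7)/(26.2) = -0.1031; T[0,0] = 0.
  T[0,:] = [+0.0000, -0.1031, +0.1221]
  T[1,:] = [-0.1285, +0.0000, +0.0972]
  T[2,:] = [+0.0763, +0.1489, +0.0000]
|eigenvalues of T|: 0.2254, 0.1173, 0.1173.
ρ = 0.2254; 0.2254 < 1, so it converges for any x₀.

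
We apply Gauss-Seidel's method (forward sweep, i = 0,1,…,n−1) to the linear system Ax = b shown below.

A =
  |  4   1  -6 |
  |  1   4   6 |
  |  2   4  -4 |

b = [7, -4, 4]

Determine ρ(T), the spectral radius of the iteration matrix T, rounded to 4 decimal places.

Let D = diag(4, 4, -4); L, U the strict triangles.
GS T = -(D+L)⁻¹U: row 0 first, T[0,2] = -(-6)/(4) = +1.5000; later rows by forward substitution.
  T[0,:] = [+0.0000 -0.2500 +1.5000]
  T[1,:] = [+0.0000 +0.0625 -1.8750]
  T[2,:] = [+0.0000 -0.0625 -1.1250]
moduli |λ_i(T)| = 1.2166, 0.1541, 0.0000.
ρ = 1.2166; 1.2166 > 1: divergent.

1.2166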